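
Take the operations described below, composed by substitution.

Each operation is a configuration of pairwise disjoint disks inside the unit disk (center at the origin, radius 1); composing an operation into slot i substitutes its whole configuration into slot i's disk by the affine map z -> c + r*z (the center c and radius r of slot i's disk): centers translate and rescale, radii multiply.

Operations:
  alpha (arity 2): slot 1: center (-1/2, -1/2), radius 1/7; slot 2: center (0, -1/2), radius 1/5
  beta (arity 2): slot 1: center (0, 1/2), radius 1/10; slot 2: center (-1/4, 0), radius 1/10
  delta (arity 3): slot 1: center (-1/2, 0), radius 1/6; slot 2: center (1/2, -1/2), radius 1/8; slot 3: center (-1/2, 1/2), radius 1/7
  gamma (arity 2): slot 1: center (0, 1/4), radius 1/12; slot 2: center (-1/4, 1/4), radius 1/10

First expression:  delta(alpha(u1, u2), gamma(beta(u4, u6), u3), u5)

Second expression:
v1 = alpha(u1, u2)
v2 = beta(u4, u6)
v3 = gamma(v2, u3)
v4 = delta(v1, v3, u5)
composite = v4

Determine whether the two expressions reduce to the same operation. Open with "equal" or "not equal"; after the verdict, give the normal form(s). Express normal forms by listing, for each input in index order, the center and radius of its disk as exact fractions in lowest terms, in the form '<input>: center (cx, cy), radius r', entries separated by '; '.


equal — both sides give u1: center (-7/12, -1/12), radius 1/42; u2: center (-1/2, -1/12), radius 1/30; u3: center (15/32, -15/32), radius 1/80; u4: center (1/2, -89/192), radius 1/960; u5: center (-1/2, 1/2), radius 1/7; u6: center (191/384, -15/32), radius 1/960

Normal form of the first expression: u1: center (-7/12, -1/12), radius 1/42; u2: center (-1/2, -1/12), radius 1/30; u3: center (15/32, -15/32), radius 1/80; u4: center (1/2, -89/192), radius 1/960; u5: center (-1/2, 1/2), radius 1/7; u6: center (191/384, -15/32), radius 1/960
Normal form of the second expression: u1: center (-7/12, -1/12), radius 1/42; u2: center (-1/2, -1/12), radius 1/30; u3: center (15/32, -15/32), radius 1/80; u4: center (1/2, -89/192), radius 1/960; u5: center (-1/2, 1/2), radius 1/7; u6: center (191/384, -15/32), radius 1/960
Identical normal forms: equal.


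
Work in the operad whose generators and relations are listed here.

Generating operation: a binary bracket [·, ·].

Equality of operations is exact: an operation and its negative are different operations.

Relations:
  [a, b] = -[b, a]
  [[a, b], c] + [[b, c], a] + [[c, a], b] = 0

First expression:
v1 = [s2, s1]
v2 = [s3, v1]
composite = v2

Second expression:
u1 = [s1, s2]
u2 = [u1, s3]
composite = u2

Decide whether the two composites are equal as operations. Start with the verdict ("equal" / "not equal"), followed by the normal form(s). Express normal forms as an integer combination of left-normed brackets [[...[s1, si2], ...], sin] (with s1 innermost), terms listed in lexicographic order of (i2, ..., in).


Normal form of the first expression: [[s1, s2], s3]
Normal form of the second expression: [[s1, s2], s3]
One common form — equal.

equal; the common form is [[s1, s2], s3]


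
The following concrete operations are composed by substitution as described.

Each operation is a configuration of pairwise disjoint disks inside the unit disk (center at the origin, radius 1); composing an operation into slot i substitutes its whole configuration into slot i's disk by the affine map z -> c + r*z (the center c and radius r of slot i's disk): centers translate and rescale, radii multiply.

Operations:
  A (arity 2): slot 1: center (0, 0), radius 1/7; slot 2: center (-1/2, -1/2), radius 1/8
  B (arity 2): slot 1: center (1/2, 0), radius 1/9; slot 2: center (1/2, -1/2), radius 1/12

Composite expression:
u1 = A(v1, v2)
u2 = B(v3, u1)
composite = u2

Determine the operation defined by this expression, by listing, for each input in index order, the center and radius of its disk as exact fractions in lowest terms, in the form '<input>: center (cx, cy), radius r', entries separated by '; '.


v1: center (1/2, -1/2), radius 1/84; v2: center (11/24, -13/24), radius 1/96; v3: center (1/2, 0), radius 1/9

Only the slot chain above each v matters under B; compose those maps.
v3: after 1 affine step, its disk has center (1/2, 0), radius 1/9
v1: after 2 affine steps, its disk has center (1/2, -1/2), radius 1/84
v2: after 2 affine steps, its disk has center (11/24, -13/24), radius 1/96


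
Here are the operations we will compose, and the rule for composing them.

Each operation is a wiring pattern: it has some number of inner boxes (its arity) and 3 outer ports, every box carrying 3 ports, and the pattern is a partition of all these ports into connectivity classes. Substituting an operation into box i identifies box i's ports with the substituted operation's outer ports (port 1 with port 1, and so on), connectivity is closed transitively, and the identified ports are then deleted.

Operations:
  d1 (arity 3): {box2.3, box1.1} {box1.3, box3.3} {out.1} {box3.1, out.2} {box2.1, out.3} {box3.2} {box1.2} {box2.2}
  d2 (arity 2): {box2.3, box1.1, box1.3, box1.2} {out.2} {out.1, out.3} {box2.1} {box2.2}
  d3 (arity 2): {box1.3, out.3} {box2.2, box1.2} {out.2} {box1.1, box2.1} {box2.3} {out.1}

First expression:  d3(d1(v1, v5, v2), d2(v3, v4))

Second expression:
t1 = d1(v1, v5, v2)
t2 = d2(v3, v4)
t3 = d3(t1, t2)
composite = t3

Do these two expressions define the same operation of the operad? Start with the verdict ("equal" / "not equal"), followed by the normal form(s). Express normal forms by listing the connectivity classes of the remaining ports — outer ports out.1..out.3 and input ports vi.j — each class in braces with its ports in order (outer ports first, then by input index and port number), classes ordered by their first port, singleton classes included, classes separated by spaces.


equal; both compose to {out.1} {out.2} {out.3, v5.1} {v1.1, v5.3} {v1.2} {v1.3, v2.3} {v2.1} {v2.2} {v3.1, v3.2, v3.3, v4.3} {v4.1} {v4.2} {v5.2}

The first expression reduces to {out.1} {out.2} {out.3, v5.1} {v1.1, v5.3} {v1.2} {v1.3, v2.3} {v2.1} {v2.2} {v3.1, v3.2, v3.3, v4.3} {v4.1} {v4.2} {v5.2}
The second expression reduces to {out.1} {out.2} {out.3, v5.1} {v1.1, v5.3} {v1.2} {v1.3, v2.3} {v2.1} {v2.2} {v3.1, v3.2, v3.3, v4.3} {v4.1} {v4.2} {v5.2}
Identical normal forms: equal.


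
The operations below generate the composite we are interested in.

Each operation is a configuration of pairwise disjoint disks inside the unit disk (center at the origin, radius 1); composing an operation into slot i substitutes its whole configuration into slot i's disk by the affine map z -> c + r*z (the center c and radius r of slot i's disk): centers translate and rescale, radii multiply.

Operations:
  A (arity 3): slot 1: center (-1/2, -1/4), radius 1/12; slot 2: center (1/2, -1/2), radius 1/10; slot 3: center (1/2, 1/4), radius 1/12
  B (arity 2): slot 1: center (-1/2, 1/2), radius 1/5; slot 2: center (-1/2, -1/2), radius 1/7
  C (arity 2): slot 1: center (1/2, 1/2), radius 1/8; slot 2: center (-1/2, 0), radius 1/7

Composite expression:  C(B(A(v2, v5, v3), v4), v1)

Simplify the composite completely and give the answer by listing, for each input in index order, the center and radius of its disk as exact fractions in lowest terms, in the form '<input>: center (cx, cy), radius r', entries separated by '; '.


Below C, radii multiply path by path; the v-disk centers shift.
v2 passes through 3 substitutions, ending at center (17/40, 89/160), radius 1/480
v5 passes through 3 substitutions, ending at center (9/20, 11/20), radius 1/400
v3 passes through 3 substitutions, ending at center (9/20, 91/160), radius 1/480
v4 passes through 2 substitutions, ending at center (7/16, 7/16), radius 1/56
v1 passes through 1 substitution, ending at center (-1/2, 0), radius 1/7

v1: center (-1/2, 0), radius 1/7; v2: center (17/40, 89/160), radius 1/480; v3: center (9/20, 91/160), radius 1/480; v4: center (7/16, 7/16), radius 1/56; v5: center (9/20, 11/20), radius 1/400


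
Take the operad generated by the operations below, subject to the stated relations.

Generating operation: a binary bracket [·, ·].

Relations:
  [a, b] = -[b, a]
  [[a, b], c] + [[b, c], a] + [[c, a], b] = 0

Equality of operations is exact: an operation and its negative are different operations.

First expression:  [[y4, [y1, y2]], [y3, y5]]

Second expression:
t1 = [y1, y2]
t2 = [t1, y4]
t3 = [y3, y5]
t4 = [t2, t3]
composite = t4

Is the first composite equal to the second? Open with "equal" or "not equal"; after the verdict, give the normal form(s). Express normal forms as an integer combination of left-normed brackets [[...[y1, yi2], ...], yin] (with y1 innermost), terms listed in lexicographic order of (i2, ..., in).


Normal form of the first expression: -[[[[y1, y2], y4], y3], y5] + [[[[y1, y2], y4], y5], y3]
Normal form of the second expression: [[[[y1, y2], y4], y3], y5] - [[[[y1, y2], y4], y5], y3]
They disagree, so not equal.

not equal; first: -[[[[y1, y2], y4], y3], y5] + [[[[y1, y2], y4], y5], y3]; second: [[[[y1, y2], y4], y3], y5] - [[[[y1, y2], y4], y5], y3]


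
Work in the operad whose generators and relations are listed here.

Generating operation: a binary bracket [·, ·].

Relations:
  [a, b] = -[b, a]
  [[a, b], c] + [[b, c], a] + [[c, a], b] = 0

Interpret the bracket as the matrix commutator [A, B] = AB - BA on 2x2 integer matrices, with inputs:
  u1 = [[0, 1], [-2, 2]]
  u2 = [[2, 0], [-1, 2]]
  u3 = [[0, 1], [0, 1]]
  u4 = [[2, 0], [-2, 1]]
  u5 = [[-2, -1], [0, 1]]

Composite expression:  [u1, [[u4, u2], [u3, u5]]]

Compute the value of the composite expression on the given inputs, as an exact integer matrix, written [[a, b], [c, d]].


[[0, 8], [16, 0]]

[u4, u2] = [[0, 0], [1, 0]]
[u3, u5] = [[0, 4], [0, 0]]
[[u4, u2], [u3, u5]] = [[-4, 0], [0, 4]]
[u1, [[u4, u2], [u3, u5]]] = [[0, 8], [16, 0]]


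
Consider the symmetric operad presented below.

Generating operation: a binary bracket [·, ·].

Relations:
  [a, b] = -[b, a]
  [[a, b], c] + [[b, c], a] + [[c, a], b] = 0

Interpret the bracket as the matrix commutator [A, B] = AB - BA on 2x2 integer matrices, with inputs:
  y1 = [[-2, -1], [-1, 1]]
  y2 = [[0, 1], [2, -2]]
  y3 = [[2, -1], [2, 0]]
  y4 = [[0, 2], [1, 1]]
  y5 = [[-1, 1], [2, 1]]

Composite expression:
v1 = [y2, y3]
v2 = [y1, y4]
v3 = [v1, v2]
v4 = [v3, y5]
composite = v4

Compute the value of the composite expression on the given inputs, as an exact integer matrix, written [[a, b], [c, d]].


[[-64, -128], [128, 64]]

[y2, y3] = [[4, -4], [0, -4]]
[y1, y4] = [[1, -7], [4, -1]]
[[y2, y3], [y1, y4]] = [[-16, -48], [-32, 16]]
[[[y2, y3], [y1, y4]], y5] = [[-64, -128], [128, 64]]


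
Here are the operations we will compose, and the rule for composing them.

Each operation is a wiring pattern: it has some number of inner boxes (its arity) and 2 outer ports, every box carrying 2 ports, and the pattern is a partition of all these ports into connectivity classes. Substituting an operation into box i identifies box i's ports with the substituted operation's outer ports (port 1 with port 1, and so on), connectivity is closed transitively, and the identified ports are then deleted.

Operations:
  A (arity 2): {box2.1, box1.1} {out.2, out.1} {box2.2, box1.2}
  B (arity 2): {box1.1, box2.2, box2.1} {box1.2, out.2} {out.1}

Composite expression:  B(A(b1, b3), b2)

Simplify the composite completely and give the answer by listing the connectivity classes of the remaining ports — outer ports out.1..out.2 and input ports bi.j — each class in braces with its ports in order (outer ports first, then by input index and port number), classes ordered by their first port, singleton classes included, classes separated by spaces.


Substituting into B glues patterns; closure does the rest.
composing A on (b1, b3), with out.j its own outer ports: {out.1, out.2} {b1.1, b3.1} {b1.2, b3.2}
composing B on (b1, b3, b2), with out.j its own outer ports: {out.1} {out.2, b2.1, b2.2} {b1.1, b3.1} {b1.2, b3.2}

{out.1} {out.2, b2.1, b2.2} {b1.1, b3.1} {b1.2, b3.2}


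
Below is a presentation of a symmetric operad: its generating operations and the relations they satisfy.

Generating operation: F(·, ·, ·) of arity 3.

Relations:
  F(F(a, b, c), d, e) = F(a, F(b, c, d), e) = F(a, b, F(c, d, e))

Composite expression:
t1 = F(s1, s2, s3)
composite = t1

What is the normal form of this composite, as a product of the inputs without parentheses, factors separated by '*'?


Every regrouping of F is equal, so read the s-inputs in written order.
F(s1, s2, s3) collapses to s1 * s2 * s3

s1 * s2 * s3


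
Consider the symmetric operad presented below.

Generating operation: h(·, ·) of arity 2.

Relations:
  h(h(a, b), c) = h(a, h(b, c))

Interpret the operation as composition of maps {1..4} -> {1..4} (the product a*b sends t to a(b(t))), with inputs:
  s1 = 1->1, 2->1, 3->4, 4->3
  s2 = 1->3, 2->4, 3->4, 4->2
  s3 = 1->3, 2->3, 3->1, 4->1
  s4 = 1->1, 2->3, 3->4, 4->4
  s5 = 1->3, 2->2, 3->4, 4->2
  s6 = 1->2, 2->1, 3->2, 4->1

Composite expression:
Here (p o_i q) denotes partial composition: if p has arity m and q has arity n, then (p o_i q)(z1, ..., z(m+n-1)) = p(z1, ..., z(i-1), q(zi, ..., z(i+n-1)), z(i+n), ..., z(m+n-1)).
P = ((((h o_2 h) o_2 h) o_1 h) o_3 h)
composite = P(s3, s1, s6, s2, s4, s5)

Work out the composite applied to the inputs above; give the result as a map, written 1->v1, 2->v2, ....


h(s3, s1) = 1->3, 2->3, 3->1, 4->1
h(s6, s2) = 1->2, 2->1, 3->1, 4->1
h(h(s6, s2), s4) = 1->2, 2->1, 3->1, 4->1
h(h(h(s6, s2), s4), s5) = 1->1, 2->1, 3->1, 4->1
h(h(s3, s1), h(h(h(s6, s2), s4), s5)) = 1->3, 2->3, 3->3, 4->3

1->3, 2->3, 3->3, 4->3


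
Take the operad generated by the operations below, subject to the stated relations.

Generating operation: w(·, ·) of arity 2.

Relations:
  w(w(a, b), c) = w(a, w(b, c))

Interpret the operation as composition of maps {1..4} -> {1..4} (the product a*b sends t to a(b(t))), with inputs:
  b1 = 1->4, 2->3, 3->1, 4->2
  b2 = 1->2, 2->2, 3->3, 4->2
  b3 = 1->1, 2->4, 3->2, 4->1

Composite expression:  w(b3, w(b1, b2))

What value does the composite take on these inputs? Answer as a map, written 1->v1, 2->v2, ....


1->2, 2->2, 3->1, 4->2

w(b1, b2) = 1->3, 2->3, 3->1, 4->3
w(b3, w(b1, b2)) = 1->2, 2->2, 3->1, 4->2


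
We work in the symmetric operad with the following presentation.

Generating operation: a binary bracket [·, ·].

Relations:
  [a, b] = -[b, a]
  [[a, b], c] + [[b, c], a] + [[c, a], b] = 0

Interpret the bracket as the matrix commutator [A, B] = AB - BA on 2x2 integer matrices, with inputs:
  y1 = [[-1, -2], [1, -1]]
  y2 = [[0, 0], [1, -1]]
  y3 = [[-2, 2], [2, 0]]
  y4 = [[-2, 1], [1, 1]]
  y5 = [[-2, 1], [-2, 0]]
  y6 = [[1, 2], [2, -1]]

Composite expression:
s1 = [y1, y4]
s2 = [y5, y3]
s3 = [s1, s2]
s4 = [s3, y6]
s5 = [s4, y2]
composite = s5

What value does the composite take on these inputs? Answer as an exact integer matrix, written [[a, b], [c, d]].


[[-384, 384], [-48, 384]]

[y1, y4] = [[-3, -6], [-3, 3]]
[y5, y3] = [[6, -2], [8, -6]]
[[y1, y4], [y5, y3]] = [[-54, 84], [12, 54]]
[[[y1, y4], [y5, y3]], y6] = [[144, -384], [240, -144]]
[[[[y1, y4], [y5, y3]], y6], y2] = [[-384, 384], [-48, 384]]


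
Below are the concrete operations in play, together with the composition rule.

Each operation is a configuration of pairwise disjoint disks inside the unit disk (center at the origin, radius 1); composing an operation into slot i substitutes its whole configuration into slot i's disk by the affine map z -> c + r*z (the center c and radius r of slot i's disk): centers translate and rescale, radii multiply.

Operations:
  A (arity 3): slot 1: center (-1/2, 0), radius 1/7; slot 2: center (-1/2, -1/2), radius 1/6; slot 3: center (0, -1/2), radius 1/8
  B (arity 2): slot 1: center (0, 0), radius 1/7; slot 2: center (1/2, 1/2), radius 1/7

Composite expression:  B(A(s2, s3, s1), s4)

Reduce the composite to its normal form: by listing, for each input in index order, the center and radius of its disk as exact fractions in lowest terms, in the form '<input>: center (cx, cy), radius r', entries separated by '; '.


s1: center (0, -1/14), radius 1/56; s2: center (-1/14, 0), radius 1/49; s3: center (-1/14, -1/14), radius 1/42; s4: center (1/2, 1/2), radius 1/7

Follow each s-input down from B: c' goes to c + r*c', radius to r*r'.
s2 passes through 2 substitutions, ending at center (-1/14, 0), radius 1/49
s3 passes through 2 substitutions, ending at center (-1/14, -1/14), radius 1/42
s1 passes through 2 substitutions, ending at center (0, -1/14), radius 1/56
s4 passes through 1 substitution, ending at center (1/2, 1/2), radius 1/7


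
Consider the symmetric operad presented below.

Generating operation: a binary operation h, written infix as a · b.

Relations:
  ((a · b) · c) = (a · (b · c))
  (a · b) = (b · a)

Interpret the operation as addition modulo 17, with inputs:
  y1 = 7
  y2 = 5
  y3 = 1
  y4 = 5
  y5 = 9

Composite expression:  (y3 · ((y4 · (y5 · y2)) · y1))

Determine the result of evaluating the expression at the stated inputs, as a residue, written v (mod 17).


10 (mod 17)

(y5 · y2) = 14
(y4 · (y5 · y2)) = 2
((y4 · (y5 · y2)) · y1) = 9
(y3 · ((y4 · (y5 · y2)) · y1)) = 10


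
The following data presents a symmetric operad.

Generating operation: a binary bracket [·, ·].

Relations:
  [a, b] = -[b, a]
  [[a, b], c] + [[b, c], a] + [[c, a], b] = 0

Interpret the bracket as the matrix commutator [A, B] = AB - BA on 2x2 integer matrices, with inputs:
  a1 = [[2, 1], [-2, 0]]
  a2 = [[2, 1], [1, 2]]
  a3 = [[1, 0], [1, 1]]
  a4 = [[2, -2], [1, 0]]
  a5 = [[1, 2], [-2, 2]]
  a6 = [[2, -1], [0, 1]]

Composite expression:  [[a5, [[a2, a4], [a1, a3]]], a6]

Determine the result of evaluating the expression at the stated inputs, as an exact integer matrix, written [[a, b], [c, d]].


[[0, -60], [0, 0]]

[a2, a4] = [[3, -2], [2, -3]]
[a1, a3] = [[1, 0], [-2, -1]]
[[a2, a4], [a1, a3]] = [[4, 4], [16, -4]]
[a5, [[a2, a4], [a1, a3]]] = [[40, -20], [0, -40]]
[[a5, [[a2, a4], [a1, a3]]], a6] = [[0, -60], [0, 0]]


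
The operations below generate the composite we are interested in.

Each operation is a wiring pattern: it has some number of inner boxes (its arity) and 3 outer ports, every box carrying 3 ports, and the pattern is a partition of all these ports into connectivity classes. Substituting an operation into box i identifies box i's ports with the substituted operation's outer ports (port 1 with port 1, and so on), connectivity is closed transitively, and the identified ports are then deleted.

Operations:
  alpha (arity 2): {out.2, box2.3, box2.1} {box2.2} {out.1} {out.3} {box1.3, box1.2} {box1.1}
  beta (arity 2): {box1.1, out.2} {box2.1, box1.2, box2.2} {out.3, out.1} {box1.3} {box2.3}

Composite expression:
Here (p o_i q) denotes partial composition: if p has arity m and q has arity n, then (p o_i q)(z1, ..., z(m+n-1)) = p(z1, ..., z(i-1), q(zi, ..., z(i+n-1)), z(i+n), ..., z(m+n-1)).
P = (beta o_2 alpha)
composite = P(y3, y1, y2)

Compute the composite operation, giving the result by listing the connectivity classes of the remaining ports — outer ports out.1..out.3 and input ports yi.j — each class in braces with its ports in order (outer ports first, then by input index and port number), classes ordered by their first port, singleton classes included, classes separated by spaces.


Two ports join when wires chain via beta-identified ports.
after alpha, the pattern on (y1, y2) reads {out.1} {out.2, y2.1, y2.3} {out.3} {y1.1} {y1.2, y1.3} {y2.2} (out.j = its outer ports)
after beta, the pattern on (y3, y1, y2) reads {out.1, out.3} {out.2, y3.1} {y1.1} {y1.2, y1.3} {y2.1, y2.3, y3.2} {y2.2} {y3.3} (out.j = its outer ports)

{out.1, out.3} {out.2, y3.1} {y1.1} {y1.2, y1.3} {y2.1, y2.3, y3.2} {y2.2} {y3.3}


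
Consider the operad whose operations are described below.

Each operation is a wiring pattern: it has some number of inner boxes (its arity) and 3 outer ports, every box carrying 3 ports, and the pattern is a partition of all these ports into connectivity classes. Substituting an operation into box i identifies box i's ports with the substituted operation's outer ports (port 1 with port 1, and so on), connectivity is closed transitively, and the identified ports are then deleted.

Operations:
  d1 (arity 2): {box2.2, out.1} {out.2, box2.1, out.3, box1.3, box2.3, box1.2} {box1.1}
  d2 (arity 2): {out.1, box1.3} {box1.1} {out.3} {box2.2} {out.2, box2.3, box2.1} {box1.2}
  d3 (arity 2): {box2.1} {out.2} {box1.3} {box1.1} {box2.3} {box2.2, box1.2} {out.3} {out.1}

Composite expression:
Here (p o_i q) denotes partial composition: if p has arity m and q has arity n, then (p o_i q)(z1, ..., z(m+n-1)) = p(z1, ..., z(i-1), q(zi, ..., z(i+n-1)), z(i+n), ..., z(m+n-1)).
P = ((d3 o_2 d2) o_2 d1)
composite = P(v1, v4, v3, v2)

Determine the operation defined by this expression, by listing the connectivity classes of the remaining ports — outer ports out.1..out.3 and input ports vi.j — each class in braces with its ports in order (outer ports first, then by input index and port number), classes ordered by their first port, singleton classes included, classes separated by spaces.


{out.1} {out.2} {out.3} {v1.1} {v1.2, v2.1, v2.3} {v1.3} {v2.2} {v3.1, v3.3, v4.2, v4.3} {v3.2} {v4.1}

Treat the ports identified at d3 as solder joints: merge, then drop.
after d1, the pattern on (v4, v3) reads {out.1, v3.2} {out.2, out.3, v3.1, v3.3, v4.2, v4.3} {v4.1} (out.j = its outer ports)
after d2, the pattern on (v4, v3, v2) reads {out.1, v3.1, v3.3, v4.2, v4.3} {out.2, v2.1, v2.3} {out.3} {v2.2} {v3.2} {v4.1} (out.j = its outer ports)
after d3, the pattern on (v1, v4, v3, v2) reads {out.1} {out.2} {out.3} {v1.1} {v1.2, v2.1, v2.3} {v1.3} {v2.2} {v3.1, v3.3, v4.2, v4.3} {v3.2} {v4.1} (out.j = its outer ports)


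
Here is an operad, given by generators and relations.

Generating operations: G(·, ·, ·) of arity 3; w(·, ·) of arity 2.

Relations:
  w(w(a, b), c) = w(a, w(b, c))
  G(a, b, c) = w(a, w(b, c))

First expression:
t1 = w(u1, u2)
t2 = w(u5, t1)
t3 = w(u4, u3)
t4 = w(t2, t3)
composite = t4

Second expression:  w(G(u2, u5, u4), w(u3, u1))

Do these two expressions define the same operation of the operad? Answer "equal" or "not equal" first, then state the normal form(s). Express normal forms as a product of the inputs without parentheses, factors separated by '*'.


Reducing the first expression gives u5 * u1 * u2 * u4 * u3
Reducing the second expression gives u2 * u5 * u4 * u3 * u1
Distinct normal forms: not equal.

not equal: they reduce to u5 * u1 * u2 * u4 * u3 and u2 * u5 * u4 * u3 * u1


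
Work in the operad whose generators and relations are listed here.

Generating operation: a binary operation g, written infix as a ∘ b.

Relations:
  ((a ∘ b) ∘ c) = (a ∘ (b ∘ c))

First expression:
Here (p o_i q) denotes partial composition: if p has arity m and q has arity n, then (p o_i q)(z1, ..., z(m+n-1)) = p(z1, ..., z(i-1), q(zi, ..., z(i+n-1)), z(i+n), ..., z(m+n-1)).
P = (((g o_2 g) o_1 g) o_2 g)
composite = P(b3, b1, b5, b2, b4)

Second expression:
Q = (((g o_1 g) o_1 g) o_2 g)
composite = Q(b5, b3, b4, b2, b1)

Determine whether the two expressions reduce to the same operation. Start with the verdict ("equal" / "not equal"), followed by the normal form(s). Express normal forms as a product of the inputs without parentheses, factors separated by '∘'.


The first expression, normalized: b3 ∘ b1 ∘ b5 ∘ b2 ∘ b4
The second expression, normalized: b5 ∘ b3 ∘ b4 ∘ b2 ∘ b1
The forms do not match — not equal.

not equal; first: b3 ∘ b1 ∘ b5 ∘ b2 ∘ b4; second: b5 ∘ b3 ∘ b4 ∘ b2 ∘ b1


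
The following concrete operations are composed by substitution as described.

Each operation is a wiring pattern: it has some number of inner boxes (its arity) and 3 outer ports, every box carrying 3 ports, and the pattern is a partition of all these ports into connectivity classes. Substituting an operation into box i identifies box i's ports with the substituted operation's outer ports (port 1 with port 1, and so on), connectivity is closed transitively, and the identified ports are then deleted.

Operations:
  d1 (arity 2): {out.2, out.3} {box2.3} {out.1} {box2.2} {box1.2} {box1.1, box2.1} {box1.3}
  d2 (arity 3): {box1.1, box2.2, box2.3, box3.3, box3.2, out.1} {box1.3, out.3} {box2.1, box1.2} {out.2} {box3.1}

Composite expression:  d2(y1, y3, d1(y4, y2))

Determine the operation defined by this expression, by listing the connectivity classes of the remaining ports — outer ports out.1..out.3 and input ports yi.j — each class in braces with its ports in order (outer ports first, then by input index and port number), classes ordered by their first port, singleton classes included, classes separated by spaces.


{out.1, y1.1, y3.2, y3.3} {out.2} {out.3, y1.3} {y1.2, y3.1} {y2.1, y4.1} {y2.2} {y2.3} {y4.2} {y4.3}

Two ports join when wires chain via d2-identified ports.
d1 over (y4, y2) gives {out.1} {out.2, out.3} {y2.1, y4.1} {y2.2} {y2.3} {y4.2} {y4.3}, out.j being that stage's outer ports
d2 over (y1, y3, y4, y2) gives {out.1, y1.1, y3.2, y3.3} {out.2} {out.3, y1.3} {y1.2, y3.1} {y2.1, y4.1} {y2.2} {y2.3} {y4.2} {y4.3}, out.j being that stage's outer ports


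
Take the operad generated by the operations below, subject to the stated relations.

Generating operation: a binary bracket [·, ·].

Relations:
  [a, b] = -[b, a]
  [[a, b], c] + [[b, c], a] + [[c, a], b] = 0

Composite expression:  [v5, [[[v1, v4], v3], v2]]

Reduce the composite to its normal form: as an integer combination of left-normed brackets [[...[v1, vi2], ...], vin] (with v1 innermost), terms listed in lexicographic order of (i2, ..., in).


-[[[[v1, v4], v3], v2], v5]

Expand each bracket as ab - ba; the v1-initial words give the coefficients.
Composite bracket: [v5, [[[v1, v4], v3], v2]]
Full expansion: 16 signed words from ab - ba (2^4 = 16).
Keep just the words that open with v1:
  word v1v4v3v2v5 has sign -1, contributing -[[[[v1, v4], v3], v2], v5]


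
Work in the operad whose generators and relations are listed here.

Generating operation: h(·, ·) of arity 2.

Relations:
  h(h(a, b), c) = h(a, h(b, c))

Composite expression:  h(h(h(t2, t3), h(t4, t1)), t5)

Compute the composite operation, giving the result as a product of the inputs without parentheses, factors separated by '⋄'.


The h-tree's shape is irrelevant; the t-reading-order decides.
h(t2, t3) linearizes to t2 ⋄ t3
h(t4, t1) linearizes to t4 ⋄ t1
h(h(t2, t3), h(t4, t1)) linearizes to t2 ⋄ t3 ⋄ t4 ⋄ t1
h(h(h(t2, t3), h(t4, t1)), t5) linearizes to t2 ⋄ t3 ⋄ t4 ⋄ t1 ⋄ t5

t2 ⋄ t3 ⋄ t4 ⋄ t1 ⋄ t5


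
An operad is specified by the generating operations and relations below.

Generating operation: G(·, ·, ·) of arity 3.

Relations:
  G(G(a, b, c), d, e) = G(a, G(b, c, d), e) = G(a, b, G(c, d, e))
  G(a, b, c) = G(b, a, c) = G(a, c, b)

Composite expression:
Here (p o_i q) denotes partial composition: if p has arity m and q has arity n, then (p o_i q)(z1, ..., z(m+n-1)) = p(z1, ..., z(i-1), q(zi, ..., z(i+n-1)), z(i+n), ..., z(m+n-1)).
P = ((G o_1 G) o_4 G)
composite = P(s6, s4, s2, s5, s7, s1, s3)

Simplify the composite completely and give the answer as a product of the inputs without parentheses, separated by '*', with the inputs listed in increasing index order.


With G associative and commutative, the s-input set is all that matters.
G(s6, s4, s2) unparenthesizes to s6 * s4 * s2
G(s5, s7, s1) unparenthesizes to s5 * s7 * s1
G(G(s6, s4, s2), G(s5, s7, s1), s3) unparenthesizes to s6 * s4 * s2 * s5 * s7 * s1 * s3
putting the inputs in ascending order: s1 * s2 * s3 * s4 * s5 * s6 * s7

s1 * s2 * s3 * s4 * s5 * s6 * s7


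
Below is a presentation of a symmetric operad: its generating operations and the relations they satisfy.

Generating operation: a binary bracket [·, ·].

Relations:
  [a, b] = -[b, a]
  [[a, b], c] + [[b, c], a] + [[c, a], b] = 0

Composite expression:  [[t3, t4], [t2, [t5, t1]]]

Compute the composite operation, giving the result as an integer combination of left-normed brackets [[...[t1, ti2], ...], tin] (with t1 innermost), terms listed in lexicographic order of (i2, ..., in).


-[[[[t1, t5], t2], t3], t4] + [[[[t1, t5], t2], t4], t3]

Skip Jacobi rewriting: expand, keep t1-initial words, read off terms.
Composite bracket: [[t3, t4], [t2, [t5, t1]]]
The bracket unfolds into 16 signed words via [a, b] = ab - ba (2^4 = 16).
Words beginning with t1 determine it all:
  t1t5t2t3t4 appears with sign -1, giving the term -[[[[t1, t5], t2], t3], t4]
  t1t5t2t4t3 appears with sign +1, giving the term +[[[[t1, t5], t2], t4], t3]


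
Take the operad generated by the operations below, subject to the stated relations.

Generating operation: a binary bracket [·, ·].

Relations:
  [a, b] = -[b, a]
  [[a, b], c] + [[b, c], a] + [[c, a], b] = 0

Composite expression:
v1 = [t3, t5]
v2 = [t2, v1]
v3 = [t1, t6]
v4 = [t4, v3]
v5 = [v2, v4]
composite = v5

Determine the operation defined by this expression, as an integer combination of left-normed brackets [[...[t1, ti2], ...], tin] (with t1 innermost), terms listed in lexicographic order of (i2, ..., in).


Left-normed coefficients sit on the t1-initial expansion words.
Composite bracket: [[t2, [t3, t5]], [t4, [t1, t6]]]
Each bracket splits as ab - ba, giving 32 signed words (2^5 = 32).
The t1-initial words carry the normal form:
  from t1t6t4t2t3t5, sign +1: term +[[[[[t1, t6], t4], t2], t3], t5]
  from t1t6t4t2t5t3, sign -1: term -[[[[[t1, t6], t4], t2], t5], t3]
  from t1t6t4t3t5t2, sign -1: term -[[[[[t1, t6], t4], t3], t5], t2]
  from t1t6t4t5t3t2, sign +1: term +[[[[[t1, t6], t4], t5], t3], t2]

[[[[[t1, t6], t4], t2], t3], t5] - [[[[[t1, t6], t4], t2], t5], t3] - [[[[[t1, t6], t4], t3], t5], t2] + [[[[[t1, t6], t4], t5], t3], t2]


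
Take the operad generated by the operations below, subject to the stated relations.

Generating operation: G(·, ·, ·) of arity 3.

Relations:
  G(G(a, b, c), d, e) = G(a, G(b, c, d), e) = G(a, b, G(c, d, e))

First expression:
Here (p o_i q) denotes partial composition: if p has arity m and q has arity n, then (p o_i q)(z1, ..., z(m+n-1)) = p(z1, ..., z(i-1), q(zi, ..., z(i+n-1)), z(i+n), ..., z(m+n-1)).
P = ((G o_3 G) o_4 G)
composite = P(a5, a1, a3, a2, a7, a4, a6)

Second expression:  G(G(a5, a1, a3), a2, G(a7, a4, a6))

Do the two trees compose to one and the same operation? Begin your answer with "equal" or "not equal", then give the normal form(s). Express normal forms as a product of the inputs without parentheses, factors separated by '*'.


equal — both sides give a5 * a1 * a3 * a2 * a7 * a4 * a6

The first expression reduces to a5 * a1 * a3 * a2 * a7 * a4 * a6
The second expression reduces to a5 * a1 * a3 * a2 * a7 * a4 * a6
Identical normal forms: equal.


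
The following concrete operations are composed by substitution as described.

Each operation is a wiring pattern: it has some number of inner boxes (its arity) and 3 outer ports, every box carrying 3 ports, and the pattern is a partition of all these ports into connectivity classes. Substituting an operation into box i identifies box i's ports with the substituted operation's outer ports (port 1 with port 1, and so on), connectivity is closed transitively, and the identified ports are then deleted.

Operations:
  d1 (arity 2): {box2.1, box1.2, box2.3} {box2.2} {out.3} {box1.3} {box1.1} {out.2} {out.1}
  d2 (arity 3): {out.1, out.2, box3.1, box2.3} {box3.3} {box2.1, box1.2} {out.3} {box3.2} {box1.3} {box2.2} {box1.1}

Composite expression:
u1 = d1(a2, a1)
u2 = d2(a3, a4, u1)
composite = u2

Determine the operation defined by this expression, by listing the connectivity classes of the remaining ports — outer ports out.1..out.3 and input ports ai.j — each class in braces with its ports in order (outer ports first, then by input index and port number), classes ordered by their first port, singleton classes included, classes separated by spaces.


{out.1, out.2, a4.3} {out.3} {a1.1, a1.3, a2.2} {a1.2} {a2.1} {a2.3} {a3.1} {a3.2, a4.1} {a3.3} {a4.2}


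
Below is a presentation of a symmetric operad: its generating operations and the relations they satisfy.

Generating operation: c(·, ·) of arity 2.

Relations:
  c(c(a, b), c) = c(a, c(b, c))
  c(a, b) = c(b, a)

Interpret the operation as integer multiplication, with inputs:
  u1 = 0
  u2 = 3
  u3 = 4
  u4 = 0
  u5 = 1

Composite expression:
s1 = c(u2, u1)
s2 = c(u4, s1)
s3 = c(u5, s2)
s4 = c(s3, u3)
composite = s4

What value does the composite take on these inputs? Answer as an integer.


0

c(u2, u1) = 0
c(u4, c(u2, u1)) = 0
c(u5, c(u4, c(u2, u1))) = 0
c(c(u5, c(u4, c(u2, u1))), u3) = 0


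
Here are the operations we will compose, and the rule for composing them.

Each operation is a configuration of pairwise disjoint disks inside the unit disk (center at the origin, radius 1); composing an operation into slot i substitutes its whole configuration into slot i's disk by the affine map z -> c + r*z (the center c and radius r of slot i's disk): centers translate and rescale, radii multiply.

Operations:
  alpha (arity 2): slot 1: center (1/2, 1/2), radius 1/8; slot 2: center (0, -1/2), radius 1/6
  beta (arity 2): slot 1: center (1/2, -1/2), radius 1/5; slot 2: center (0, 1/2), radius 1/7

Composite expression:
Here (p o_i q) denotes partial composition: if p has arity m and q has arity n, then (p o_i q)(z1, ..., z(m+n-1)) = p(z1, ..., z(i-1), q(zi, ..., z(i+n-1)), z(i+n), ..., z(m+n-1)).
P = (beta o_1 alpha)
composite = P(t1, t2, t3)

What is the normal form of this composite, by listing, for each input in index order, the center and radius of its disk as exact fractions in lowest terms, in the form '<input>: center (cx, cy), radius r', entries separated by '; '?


t1: center (3/5, -2/5), radius 1/40; t2: center (1/2, -3/5), radius 1/30; t3: center (0, 1/2), radius 1/7


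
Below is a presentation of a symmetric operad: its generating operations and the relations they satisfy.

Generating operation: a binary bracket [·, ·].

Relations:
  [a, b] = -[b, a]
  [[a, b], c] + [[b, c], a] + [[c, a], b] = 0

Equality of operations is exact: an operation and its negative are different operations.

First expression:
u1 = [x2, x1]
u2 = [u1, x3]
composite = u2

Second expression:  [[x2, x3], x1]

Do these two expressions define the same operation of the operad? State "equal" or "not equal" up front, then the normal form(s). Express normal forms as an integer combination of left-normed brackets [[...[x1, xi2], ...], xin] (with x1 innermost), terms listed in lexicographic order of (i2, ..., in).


not equal; first: -[[x1, x2], x3]; second: -[[x1, x2], x3] + [[x1, x3], x2]

Normal form of the first expression: -[[x1, x2], x3]
Normal form of the second expression: -[[x1, x2], x3] + [[x1, x3], x2]
The normal forms differ: not equal.


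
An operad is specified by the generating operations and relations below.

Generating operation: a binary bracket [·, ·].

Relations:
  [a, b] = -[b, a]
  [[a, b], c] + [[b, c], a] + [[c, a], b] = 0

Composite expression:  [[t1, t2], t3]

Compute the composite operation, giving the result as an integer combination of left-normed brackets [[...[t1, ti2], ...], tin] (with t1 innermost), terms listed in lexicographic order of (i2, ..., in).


[[t1, t2], t3]

In the tensor algebra, words opening t1 carry the t1-anchored form.
Composite bracket: [[t1, t2], t3]
The bracket unfolds into 4 signed words via [a, b] = ab - ba (2^2 = 4).
Keep just the words that open with t1:
  from t1t2t3, sign +1: term +[[t1, t2], t3]


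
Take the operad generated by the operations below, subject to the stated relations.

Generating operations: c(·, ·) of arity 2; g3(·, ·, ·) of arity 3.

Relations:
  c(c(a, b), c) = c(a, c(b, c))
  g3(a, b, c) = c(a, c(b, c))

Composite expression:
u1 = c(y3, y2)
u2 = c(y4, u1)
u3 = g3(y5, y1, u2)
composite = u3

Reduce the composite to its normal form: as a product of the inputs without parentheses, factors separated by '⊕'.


y5 ⊕ y1 ⊕ y4 ⊕ y3 ⊕ y2


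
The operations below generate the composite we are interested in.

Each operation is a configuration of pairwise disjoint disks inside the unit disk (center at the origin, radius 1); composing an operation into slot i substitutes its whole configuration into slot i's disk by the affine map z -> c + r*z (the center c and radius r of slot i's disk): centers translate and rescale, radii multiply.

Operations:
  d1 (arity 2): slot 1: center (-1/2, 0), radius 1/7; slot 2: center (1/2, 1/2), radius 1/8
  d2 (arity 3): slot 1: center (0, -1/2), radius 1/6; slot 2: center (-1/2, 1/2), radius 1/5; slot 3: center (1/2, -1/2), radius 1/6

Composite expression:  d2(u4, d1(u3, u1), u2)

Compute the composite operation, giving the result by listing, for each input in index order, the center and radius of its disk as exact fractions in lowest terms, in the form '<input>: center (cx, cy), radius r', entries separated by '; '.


u1: center (-2/5, 3/5), radius 1/40; u2: center (1/2, -1/2), radius 1/6; u3: center (-3/5, 1/2), radius 1/35; u4: center (0, -1/2), radius 1/6

Only the slot chain above each u matters under d2; compose those maps.
input u4: applying the 1 nested substitution gives center (0, -1/2), radius 1/6
input u3: applying the 2 nested substitutions gives center (-3/5, 1/2), radius 1/35
input u1: applying the 2 nested substitutions gives center (-2/5, 3/5), radius 1/40
input u2: applying the 1 nested substitution gives center (1/2, -1/2), radius 1/6


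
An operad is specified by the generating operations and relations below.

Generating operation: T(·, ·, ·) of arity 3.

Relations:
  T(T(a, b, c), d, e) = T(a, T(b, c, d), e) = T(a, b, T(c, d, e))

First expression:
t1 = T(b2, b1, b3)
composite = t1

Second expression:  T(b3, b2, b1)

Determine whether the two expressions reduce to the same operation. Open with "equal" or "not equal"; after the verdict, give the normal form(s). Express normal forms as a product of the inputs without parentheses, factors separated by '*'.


not equal; the first gives b2 * b1 * b3 and the second b3 * b2 * b1

The first expression reduces to b2 * b1 * b3
The second expression reduces to b3 * b2 * b1
The normal forms differ: not equal.


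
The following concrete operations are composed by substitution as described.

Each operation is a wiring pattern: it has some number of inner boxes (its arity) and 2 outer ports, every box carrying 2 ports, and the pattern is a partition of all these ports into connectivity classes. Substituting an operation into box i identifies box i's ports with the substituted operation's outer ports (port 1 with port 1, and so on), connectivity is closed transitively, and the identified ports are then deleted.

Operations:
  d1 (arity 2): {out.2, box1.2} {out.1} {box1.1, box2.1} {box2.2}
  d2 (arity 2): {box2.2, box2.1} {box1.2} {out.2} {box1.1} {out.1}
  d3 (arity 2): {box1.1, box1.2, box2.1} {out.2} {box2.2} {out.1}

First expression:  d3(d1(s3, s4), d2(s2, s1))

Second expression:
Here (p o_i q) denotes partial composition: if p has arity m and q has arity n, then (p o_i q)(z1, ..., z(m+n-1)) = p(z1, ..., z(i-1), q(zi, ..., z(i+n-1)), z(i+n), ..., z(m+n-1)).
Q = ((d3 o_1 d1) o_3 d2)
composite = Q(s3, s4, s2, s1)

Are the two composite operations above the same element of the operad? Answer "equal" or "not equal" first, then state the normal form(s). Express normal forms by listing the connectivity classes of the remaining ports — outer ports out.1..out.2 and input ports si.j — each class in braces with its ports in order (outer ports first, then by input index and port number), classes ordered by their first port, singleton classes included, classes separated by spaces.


equal; the common form is {out.1} {out.2} {s1.1, s1.2} {s2.1} {s2.2} {s3.1, s4.1} {s3.2} {s4.2}

Normal form of the first expression: {out.1} {out.2} {s1.1, s1.2} {s2.1} {s2.2} {s3.1, s4.1} {s3.2} {s4.2}
Normal form of the second expression: {out.1} {out.2} {s1.1, s1.2} {s2.1} {s2.2} {s3.1, s4.1} {s3.2} {s4.2}
The normal forms match — equal.


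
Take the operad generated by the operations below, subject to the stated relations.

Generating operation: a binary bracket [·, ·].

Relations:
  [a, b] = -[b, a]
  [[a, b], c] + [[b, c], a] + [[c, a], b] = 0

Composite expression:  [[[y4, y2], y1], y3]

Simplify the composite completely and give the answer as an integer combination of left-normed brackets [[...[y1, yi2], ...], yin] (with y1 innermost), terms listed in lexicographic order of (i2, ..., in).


[[[y1, y2], y4], y3] - [[[y1, y4], y2], y3]

Left-normed coefficients sit on the y1-initial expansion words.
Composite bracket: [[[y4, y2], y1], y3]
Applying ab - ba throughout gives 8 signed words (2^3 = 8).
Coefficients come from the y1-initial words:
  sign of y1y2y4y3 is +1, so it contributes +[[[y1, y2], y4], y3]
  sign of y1y4y2y3 is -1, so it contributes -[[[y1, y4], y2], y3]
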